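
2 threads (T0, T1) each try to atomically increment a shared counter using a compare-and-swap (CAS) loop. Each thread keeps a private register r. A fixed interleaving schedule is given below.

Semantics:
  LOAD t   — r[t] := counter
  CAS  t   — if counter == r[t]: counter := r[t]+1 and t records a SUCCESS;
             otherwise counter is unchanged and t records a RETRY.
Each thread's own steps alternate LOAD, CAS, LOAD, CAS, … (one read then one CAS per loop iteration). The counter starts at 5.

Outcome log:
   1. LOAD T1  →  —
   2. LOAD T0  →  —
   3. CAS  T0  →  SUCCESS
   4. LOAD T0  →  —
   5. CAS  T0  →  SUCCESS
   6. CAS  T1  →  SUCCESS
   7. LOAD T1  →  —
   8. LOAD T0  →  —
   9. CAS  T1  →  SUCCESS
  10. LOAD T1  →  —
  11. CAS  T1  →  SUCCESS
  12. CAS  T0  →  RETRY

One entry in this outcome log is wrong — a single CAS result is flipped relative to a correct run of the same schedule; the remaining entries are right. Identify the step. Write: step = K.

Re-executing:
1. LOAD T1 → mem=5 r[T1]=5 [LOAD]
2. LOAD T0 → mem=5 r[T0]=5 [LOAD]
3. CAS T0 → mem=6 r[T0]=5 [OK]
4. LOAD T0 → mem=6 r[T0]=6 [LOAD]
5. CAS T0 → mem=7 r[T0]=6 [OK]
6. CAS T1 → mem=7 r[T1]=5 [RETRY]
7. LOAD T1 → mem=7 r[T1]=7 [LOAD]
8. LOAD T0 → mem=7 r[T0]=7 [LOAD]
9. CAS T1 → mem=8 r[T1]=7 [OK]
10. LOAD T1 → mem=8 r[T1]=8 [LOAD]
11. CAS T1 → mem=9 r[T1]=8 [OK]
12. CAS T0 → mem=9 r[T0]=7 [RETRY]
Flip is step 6.

step = 6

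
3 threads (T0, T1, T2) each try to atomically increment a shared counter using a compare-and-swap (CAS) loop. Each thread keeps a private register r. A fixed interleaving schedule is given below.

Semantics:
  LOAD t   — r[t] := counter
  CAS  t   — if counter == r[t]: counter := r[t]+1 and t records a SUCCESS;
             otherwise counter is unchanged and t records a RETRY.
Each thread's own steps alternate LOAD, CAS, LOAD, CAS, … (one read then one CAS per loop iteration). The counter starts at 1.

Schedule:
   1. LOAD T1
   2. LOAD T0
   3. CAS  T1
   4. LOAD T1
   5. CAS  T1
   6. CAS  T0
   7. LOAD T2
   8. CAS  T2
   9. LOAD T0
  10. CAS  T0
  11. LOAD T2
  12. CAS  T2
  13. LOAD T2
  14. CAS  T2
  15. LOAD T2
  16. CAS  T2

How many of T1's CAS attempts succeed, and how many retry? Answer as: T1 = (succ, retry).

T1 LOAD — after: cnt=1, r=1 — load
T0 LOAD — after: cnt=1, r=1 — load
T1 CAS — after: cnt=2, r=1 — ok
T1 LOAD — after: cnt=2, r=2 — load
T1 CAS — after: cnt=3, r=2 — ok
T0 CAS — after: cnt=3, r=1 — retry
T2 LOAD — after: cnt=3, r=3 — load
T2 CAS — after: cnt=4, r=3 — ok
T0 LOAD — after: cnt=4, r=4 — load
T0 CAS — after: cnt=5, r=4 — ok
T2 LOAD — after: cnt=5, r=5 — load
T2 CAS — after: cnt=6, r=5 — ok
T2 LOAD — after: cnt=6, r=6 — load
T2 CAS — after: cnt=7, r=6 — ok
T2 LOAD — after: cnt=7, r=7 — load
T2 CAS — after: cnt=8, r=7 — ok

T1 = (2, 0)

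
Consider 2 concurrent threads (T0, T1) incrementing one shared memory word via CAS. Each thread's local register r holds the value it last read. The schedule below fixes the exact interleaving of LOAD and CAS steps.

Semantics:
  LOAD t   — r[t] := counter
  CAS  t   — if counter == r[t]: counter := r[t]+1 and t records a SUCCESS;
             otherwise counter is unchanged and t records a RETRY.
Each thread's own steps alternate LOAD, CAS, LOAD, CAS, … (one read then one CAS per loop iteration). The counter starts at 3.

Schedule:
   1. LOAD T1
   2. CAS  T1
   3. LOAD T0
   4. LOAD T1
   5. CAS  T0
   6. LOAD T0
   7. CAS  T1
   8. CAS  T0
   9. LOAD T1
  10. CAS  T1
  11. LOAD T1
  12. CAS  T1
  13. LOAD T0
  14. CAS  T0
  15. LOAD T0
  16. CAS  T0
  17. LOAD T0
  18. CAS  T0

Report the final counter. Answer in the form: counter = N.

counter = 11

1. LOAD T1 → mem=3 r[T1]=3 [LOAD]
2. CAS T1 → mem=4 r[T1]=3 [OK]
3. LOAD T0 → mem=4 r[T0]=4 [LOAD]
4. LOAD T1 → mem=4 r[T1]=4 [LOAD]
5. CAS T0 → mem=5 r[T0]=4 [OK]
6. LOAD T0 → mem=5 r[T0]=5 [LOAD]
7. CAS T1 → mem=5 r[T1]=4 [RETRY]
8. CAS T0 → mem=6 r[T0]=5 [OK]
9. LOAD T1 → mem=6 r[T1]=6 [LOAD]
10. CAS T1 → mem=7 r[T1]=6 [OK]
11. LOAD T1 → mem=7 r[T1]=7 [LOAD]
12. CAS T1 → mem=8 r[T1]=7 [OK]
13. LOAD T0 → mem=8 r[T0]=8 [LOAD]
14. CAS T0 → mem=9 r[T0]=8 [OK]
15. LOAD T0 → mem=9 r[T0]=9 [LOAD]
16. CAS T0 → mem=10 r[T0]=9 [OK]
17. LOAD T0 → mem=10 r[T0]=10 [LOAD]
18. CAS T0 → mem=11 r[T0]=10 [OK]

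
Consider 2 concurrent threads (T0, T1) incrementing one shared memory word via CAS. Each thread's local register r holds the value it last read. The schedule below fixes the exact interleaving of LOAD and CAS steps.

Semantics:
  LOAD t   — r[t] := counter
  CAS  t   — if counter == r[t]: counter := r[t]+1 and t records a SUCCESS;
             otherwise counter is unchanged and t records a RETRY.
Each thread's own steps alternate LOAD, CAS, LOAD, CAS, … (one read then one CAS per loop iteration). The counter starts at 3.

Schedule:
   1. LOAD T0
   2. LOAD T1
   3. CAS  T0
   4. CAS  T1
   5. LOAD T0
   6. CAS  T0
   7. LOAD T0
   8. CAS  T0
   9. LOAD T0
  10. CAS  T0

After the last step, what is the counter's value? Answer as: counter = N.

[1] T0.load  rd  (counter 3, T0.r 3)
[2] T1.load  rd  (counter 3, T1.r 3)
[3] T0.cas  hit  (counter 4, T0.r 3)
[4] T1.cas  miss  (counter 4, T1.r 3)
[5] T0.load  rd  (counter 4, T0.r 4)
[6] T0.cas  hit  (counter 5, T0.r 4)
[7] T0.load  rd  (counter 5, T0.r 5)
[8] T0.cas  hit  (counter 6, T0.r 5)
[9] T0.load  rd  (counter 6, T0.r 6)
[10] T0.cas  hit  (counter 7, T0.r 6)

counter = 7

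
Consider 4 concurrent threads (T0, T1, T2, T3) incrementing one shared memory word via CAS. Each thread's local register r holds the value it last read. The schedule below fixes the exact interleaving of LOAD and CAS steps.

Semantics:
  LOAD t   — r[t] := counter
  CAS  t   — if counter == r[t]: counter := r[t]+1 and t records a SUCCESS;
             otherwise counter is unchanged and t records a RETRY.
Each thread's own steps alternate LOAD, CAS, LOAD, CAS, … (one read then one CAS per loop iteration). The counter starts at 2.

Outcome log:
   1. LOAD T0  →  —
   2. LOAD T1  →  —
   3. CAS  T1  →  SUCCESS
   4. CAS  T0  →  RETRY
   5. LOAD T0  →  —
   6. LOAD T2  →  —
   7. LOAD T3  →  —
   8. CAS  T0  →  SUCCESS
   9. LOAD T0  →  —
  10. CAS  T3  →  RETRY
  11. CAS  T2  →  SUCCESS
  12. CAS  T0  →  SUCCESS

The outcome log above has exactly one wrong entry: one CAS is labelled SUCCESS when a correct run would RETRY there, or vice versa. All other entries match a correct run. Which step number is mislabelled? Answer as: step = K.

Reference trace:
[1] T0.load  rd  (counter 2, T0.r 2)
[2] T1.load  rd  (counter 2, T1.r 2)
[3] T1.cas  hit  (counter 3, T1.r 2)
[4] T0.cas  miss  (counter 3, T0.r 2)
[5] T0.load  rd  (counter 3, T0.r 3)
[6] T2.load  rd  (counter 3, T2.r 3)
[7] T3.load  rd  (counter 3, T3.r 3)
[8] T0.cas  hit  (counter 4, T0.r 3)
[9] T0.load  rd  (counter 4, T0.r 4)
[10] T3.cas  miss  (counter 4, T3.r 3)
[11] T2.cas  miss  (counter 4, T2.r 3)
[12] T0.cas  hit  (counter 5, T0.r 4)
Log disagrees first at step 11.

step = 11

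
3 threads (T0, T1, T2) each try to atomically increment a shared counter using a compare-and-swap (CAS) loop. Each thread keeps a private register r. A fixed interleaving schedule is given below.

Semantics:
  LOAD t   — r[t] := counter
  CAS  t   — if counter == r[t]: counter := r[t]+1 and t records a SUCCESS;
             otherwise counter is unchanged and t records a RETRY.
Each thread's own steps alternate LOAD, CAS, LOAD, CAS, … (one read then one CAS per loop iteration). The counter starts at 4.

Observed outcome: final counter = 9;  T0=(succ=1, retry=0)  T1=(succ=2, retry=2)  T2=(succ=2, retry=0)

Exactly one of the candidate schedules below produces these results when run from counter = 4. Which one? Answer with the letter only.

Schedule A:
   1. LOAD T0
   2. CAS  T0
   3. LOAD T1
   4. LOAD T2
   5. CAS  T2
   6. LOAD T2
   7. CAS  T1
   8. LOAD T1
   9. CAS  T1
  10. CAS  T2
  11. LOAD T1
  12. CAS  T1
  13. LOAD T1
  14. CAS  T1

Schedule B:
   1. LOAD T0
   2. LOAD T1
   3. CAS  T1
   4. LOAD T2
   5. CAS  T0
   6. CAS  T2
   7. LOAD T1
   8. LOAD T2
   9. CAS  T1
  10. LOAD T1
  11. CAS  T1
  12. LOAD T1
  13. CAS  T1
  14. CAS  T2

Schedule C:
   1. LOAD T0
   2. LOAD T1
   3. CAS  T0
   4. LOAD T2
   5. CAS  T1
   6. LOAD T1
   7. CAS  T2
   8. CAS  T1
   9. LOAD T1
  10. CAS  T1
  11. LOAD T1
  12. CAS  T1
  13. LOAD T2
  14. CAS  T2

Tracing schedule C:
1. LOAD T0 → mem=4 r[T0]=4 [LOAD]
2. LOAD T1 → mem=4 r[T1]=4 [LOAD]
3. CAS T0 → mem=5 r[T0]=4 [OK]
4. LOAD T2 → mem=5 r[T2]=5 [LOAD]
5. CAS T1 → mem=5 r[T1]=4 [RETRY]
6. LOAD T1 → mem=5 r[T1]=5 [LOAD]
7. CAS T2 → mem=6 r[T2]=5 [OK]
8. CAS T1 → mem=6 r[T1]=5 [RETRY]
9. LOAD T1 → mem=6 r[T1]=6 [LOAD]
10. CAS T1 → mem=7 r[T1]=6 [OK]
11. LOAD T1 → mem=7 r[T1]=7 [LOAD]
12. CAS T1 → mem=8 r[T1]=7 [OK]
13. LOAD T2 → mem=8 r[T2]=8 [LOAD]
14. CAS T2 → mem=9 r[T2]=8 [OK]

C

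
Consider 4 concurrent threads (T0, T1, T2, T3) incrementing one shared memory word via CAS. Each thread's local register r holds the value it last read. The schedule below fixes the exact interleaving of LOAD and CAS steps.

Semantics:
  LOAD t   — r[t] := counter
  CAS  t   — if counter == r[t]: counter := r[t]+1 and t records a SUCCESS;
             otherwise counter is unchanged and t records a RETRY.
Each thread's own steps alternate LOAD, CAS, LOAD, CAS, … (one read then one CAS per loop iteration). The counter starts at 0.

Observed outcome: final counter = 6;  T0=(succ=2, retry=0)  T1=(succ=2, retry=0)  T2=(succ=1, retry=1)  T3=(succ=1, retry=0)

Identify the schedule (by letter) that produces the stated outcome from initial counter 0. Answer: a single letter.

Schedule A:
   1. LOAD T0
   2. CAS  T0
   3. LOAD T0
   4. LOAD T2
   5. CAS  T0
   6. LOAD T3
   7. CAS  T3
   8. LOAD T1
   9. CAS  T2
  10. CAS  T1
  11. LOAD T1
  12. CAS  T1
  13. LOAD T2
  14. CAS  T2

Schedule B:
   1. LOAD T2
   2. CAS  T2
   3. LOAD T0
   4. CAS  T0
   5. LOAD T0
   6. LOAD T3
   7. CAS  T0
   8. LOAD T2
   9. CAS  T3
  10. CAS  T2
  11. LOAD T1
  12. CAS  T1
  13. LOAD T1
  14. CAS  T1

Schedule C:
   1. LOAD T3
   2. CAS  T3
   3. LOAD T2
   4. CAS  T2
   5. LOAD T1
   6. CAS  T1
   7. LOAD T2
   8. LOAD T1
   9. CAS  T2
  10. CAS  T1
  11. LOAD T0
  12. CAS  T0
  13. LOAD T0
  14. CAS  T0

A

Run A:
1. LOAD T0 → mem=0 r[T0]=0 [LOAD]
2. CAS T0 → mem=1 r[T0]=0 [OK]
3. LOAD T0 → mem=1 r[T0]=1 [LOAD]
4. LOAD T2 → mem=1 r[T2]=1 [LOAD]
5. CAS T0 → mem=2 r[T0]=1 [OK]
6. LOAD T3 → mem=2 r[T3]=2 [LOAD]
7. CAS T3 → mem=3 r[T3]=2 [OK]
8. LOAD T1 → mem=3 r[T1]=3 [LOAD]
9. CAS T2 → mem=3 r[T2]=1 [RETRY]
10. CAS T1 → mem=4 r[T1]=3 [OK]
11. LOAD T1 → mem=4 r[T1]=4 [LOAD]
12. CAS T1 → mem=5 r[T1]=4 [OK]
13. LOAD T2 → mem=5 r[T2]=5 [LOAD]
14. CAS T2 → mem=6 r[T2]=5 [OK]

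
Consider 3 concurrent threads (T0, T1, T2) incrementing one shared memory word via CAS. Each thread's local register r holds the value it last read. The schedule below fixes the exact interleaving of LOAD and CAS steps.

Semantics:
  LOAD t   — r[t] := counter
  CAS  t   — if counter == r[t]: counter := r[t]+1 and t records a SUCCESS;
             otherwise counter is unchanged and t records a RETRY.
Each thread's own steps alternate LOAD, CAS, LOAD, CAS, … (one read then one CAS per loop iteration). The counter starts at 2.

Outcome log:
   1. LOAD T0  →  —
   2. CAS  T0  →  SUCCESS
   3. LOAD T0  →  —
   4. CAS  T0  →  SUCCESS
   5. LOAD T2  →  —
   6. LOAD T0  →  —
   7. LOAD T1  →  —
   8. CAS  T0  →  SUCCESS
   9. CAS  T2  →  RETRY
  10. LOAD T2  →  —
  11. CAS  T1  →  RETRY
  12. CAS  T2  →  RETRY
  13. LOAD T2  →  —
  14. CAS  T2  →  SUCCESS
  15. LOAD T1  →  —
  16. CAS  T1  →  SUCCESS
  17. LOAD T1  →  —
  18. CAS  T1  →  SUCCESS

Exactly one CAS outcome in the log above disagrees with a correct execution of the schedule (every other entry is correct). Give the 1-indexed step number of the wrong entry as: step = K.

Reference trace:
step 1: T0 LOAD ⇒ load; ctr=2 reg=2
step 2: T0 CAS ⇒ ok; ctr=3 reg=2
step 3: T0 LOAD ⇒ load; ctr=3 reg=3
step 4: T0 CAS ⇒ ok; ctr=4 reg=3
step 5: T2 LOAD ⇒ load; ctr=4 reg=4
step 6: T0 LOAD ⇒ load; ctr=4 reg=4
step 7: T1 LOAD ⇒ load; ctr=4 reg=4
step 8: T0 CAS ⇒ ok; ctr=5 reg=4
step 9: T2 CAS ⇒ retry; ctr=5 reg=4
step 10: T2 LOAD ⇒ load; ctr=5 reg=5
step 11: T1 CAS ⇒ retry; ctr=5 reg=4
step 12: T2 CAS ⇒ ok; ctr=6 reg=5
step 13: T2 LOAD ⇒ load; ctr=6 reg=6
step 14: T2 CAS ⇒ ok; ctr=7 reg=6
step 15: T1 LOAD ⇒ load; ctr=7 reg=7
step 16: T1 CAS ⇒ ok; ctr=8 reg=7
step 17: T1 LOAD ⇒ load; ctr=8 reg=8
step 18: T1 CAS ⇒ ok; ctr=9 reg=8
Mismatch at 12.

step = 12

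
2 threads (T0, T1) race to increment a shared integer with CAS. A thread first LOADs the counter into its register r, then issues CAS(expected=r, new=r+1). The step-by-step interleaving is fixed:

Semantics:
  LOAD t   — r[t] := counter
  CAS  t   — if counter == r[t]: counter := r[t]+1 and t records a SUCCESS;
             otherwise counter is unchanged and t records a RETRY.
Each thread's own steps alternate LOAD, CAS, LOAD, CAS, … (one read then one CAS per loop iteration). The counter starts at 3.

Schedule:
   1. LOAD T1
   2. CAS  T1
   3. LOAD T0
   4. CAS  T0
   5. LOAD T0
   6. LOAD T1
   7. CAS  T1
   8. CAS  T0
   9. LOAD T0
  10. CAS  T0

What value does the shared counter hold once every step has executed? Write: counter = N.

T1 LOAD — after: cnt=3, r=3 — load
T1 CAS — after: cnt=4, r=3 — ok
T0 LOAD — after: cnt=4, r=4 — load
T0 CAS — after: cnt=5, r=4 — ok
T0 LOAD — after: cnt=5, r=5 — load
T1 LOAD — after: cnt=5, r=5 — load
T1 CAS — after: cnt=6, r=5 — ok
T0 CAS — after: cnt=6, r=5 — retry
T0 LOAD — after: cnt=6, r=6 — load
T0 CAS — after: cnt=7, r=6 — ok

counter = 7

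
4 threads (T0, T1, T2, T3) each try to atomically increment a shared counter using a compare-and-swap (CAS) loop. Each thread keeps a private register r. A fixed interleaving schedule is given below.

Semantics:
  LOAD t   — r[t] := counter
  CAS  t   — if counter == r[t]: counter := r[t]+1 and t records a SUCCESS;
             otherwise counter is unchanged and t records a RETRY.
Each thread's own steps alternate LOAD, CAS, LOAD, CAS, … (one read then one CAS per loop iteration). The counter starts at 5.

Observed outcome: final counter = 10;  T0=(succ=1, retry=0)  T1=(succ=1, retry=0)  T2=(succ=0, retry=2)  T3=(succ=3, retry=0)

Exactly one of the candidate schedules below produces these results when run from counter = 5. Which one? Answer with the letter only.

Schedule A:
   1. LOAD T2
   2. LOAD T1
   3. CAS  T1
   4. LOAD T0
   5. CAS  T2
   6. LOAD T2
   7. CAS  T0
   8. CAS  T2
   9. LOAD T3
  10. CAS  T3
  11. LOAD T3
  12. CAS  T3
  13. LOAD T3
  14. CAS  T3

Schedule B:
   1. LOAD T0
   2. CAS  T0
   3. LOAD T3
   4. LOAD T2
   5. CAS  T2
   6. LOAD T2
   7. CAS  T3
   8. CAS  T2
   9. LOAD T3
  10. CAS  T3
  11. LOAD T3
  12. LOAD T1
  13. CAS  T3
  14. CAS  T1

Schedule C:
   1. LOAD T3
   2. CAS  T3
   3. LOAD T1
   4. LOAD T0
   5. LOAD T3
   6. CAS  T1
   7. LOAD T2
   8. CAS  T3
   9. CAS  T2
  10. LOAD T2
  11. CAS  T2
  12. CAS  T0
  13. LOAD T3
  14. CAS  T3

A

Simulating candidate A:
#1 T2 reads 5
#2 T1 reads 5
#3 T1 CAS(5→6) writes; counter now 6
#4 T0 reads 6
#5 T2 CAS(5→6) fails; counter now 6
#6 T2 reads 6
#7 T0 CAS(6→7) writes; counter now 7
#8 T2 CAS(6→7) fails; counter now 7
#9 T3 reads 7
#10 T3 CAS(7→8) writes; counter now 8
#11 T3 reads 8
#12 T3 CAS(8→9) writes; counter now 9
#13 T3 reads 9
#14 T3 CAS(9→10) writes; counter now 10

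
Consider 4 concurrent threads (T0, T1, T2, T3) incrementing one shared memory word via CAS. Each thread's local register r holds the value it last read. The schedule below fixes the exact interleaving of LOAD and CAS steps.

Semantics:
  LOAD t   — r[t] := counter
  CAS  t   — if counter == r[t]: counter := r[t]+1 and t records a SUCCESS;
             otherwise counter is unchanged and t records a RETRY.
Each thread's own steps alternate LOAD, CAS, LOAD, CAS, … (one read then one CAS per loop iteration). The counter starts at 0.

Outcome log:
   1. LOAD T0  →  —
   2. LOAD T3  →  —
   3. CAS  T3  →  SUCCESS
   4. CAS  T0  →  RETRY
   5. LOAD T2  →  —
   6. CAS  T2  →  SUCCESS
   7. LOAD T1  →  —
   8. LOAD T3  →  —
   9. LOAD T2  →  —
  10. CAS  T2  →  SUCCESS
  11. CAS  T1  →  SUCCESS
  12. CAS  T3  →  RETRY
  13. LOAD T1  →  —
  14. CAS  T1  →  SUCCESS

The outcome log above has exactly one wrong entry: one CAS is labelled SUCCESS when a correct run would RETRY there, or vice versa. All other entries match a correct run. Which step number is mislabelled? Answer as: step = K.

step = 11

Re-executing:
#1 T0 reads 0
#2 T3 reads 0
#3 T3 CAS(0→1) writes; counter now 1
#4 T0 CAS(0→1) fails; counter now 1
#5 T2 reads 1
#6 T2 CAS(1→2) writes; counter now 2
#7 T1 reads 2
#8 T3 reads 2
#9 T2 reads 2
#10 T2 CAS(2→3) writes; counter now 3
#11 T1 CAS(2→3) fails; counter now 3
#12 T3 CAS(2→3) fails; counter now 3
#13 T1 reads 3
#14 T1 CAS(3→4) writes; counter now 4
Mismatch at 11.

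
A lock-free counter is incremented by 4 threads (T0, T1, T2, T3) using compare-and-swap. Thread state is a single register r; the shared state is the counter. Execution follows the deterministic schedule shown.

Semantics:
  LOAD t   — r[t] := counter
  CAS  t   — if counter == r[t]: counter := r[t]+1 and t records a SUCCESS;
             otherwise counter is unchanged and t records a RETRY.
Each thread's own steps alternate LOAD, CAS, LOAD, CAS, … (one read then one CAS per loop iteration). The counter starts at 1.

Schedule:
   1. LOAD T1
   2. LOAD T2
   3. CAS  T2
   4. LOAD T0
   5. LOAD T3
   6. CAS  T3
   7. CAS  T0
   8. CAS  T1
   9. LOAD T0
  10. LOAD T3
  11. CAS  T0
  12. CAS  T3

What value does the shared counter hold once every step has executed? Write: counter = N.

counter = 4

1. LOAD T1 → mem=1 r[T1]=1 [LOAD]
2. LOAD T2 → mem=1 r[T2]=1 [LOAD]
3. CAS T2 → mem=2 r[T2]=1 [OK]
4. LOAD T0 → mem=2 r[T0]=2 [LOAD]
5. LOAD T3 → mem=2 r[T3]=2 [LOAD]
6. CAS T3 → mem=3 r[T3]=2 [OK]
7. CAS T0 → mem=3 r[T0]=2 [RETRY]
8. CAS T1 → mem=3 r[T1]=1 [RETRY]
9. LOAD T0 → mem=3 r[T0]=3 [LOAD]
10. LOAD T3 → mem=3 r[T3]=3 [LOAD]
11. CAS T0 → mem=4 r[T0]=3 [OK]
12. CAS T3 → mem=4 r[T3]=3 [RETRY]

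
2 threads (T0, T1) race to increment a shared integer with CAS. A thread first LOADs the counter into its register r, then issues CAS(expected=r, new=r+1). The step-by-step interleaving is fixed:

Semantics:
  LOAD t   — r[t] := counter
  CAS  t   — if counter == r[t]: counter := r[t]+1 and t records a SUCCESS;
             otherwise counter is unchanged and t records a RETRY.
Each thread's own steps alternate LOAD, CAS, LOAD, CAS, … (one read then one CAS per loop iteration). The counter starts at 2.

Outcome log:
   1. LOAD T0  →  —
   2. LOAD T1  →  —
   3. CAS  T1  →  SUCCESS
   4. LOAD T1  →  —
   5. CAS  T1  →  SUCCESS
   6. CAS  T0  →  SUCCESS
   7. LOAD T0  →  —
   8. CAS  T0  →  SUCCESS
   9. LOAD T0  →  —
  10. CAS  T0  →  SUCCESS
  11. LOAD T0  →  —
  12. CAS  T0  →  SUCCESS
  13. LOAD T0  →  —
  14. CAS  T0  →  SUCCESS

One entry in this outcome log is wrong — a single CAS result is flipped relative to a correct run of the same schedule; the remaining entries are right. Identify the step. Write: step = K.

Correct run:
step 1: T0 LOAD ⇒ load; ctr=2 reg=2
step 2: T1 LOAD ⇒ load; ctr=2 reg=2
step 3: T1 CAS ⇒ ok; ctr=3 reg=2
step 4: T1 LOAD ⇒ load; ctr=3 reg=3
step 5: T1 CAS ⇒ ok; ctr=4 reg=3
step 6: T0 CAS ⇒ retry; ctr=4 reg=2
step 7: T0 LOAD ⇒ load; ctr=4 reg=4
step 8: T0 CAS ⇒ ok; ctr=5 reg=4
step 9: T0 LOAD ⇒ load; ctr=5 reg=5
step 10: T0 CAS ⇒ ok; ctr=6 reg=5
step 11: T0 LOAD ⇒ load; ctr=6 reg=6
step 12: T0 CAS ⇒ ok; ctr=7 reg=6
step 13: T0 LOAD ⇒ load; ctr=7 reg=7
step 14: T0 CAS ⇒ ok; ctr=8 reg=7
Log disagrees first at step 6.

step = 6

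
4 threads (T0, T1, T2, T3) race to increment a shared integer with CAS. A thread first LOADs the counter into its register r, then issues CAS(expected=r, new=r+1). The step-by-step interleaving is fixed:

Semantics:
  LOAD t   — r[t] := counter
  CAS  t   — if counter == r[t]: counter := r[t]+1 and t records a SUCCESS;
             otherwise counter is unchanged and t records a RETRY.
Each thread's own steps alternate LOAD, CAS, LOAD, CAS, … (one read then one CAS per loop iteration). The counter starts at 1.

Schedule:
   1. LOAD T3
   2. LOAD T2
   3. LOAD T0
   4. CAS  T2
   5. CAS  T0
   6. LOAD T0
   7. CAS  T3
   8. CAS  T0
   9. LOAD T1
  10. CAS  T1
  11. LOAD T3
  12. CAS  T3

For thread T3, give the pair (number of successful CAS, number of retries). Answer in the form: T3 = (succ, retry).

T3 = (1, 1)

[1] T3.load  rd  (counter 1, T3.r 1)
[2] T2.load  rd  (counter 1, T2.r 1)
[3] T0.load  rd  (counter 1, T0.r 1)
[4] T2.cas  hit  (counter 2, T2.r 1)
[5] T0.cas  miss  (counter 2, T0.r 1)
[6] T0.load  rd  (counter 2, T0.r 2)
[7] T3.cas  miss  (counter 2, T3.r 1)
[8] T0.cas  hit  (counter 3, T0.r 2)
[9] T1.load  rd  (counter 3, T1.r 3)
[10] T1.cas  hit  (counter 4, T1.r 3)
[11] T3.load  rd  (counter 4, T3.r 4)
[12] T3.cas  hit  (counter 5, T3.r 4)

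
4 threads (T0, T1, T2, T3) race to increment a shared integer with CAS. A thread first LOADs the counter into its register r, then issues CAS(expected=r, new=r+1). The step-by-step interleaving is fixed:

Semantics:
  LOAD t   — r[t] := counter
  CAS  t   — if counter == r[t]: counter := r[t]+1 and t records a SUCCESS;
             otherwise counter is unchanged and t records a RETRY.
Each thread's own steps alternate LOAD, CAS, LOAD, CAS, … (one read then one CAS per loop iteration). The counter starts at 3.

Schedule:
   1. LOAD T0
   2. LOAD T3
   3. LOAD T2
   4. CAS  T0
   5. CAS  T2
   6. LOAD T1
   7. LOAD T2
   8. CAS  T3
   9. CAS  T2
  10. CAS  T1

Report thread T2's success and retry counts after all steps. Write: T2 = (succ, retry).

step 1: T0 LOAD ⇒ load; ctr=3 reg=3
step 2: T3 LOAD ⇒ load; ctr=3 reg=3
step 3: T2 LOAD ⇒ load; ctr=3 reg=3
step 4: T0 CAS ⇒ ok; ctr=4 reg=3
step 5: T2 CAS ⇒ retry; ctr=4 reg=3
step 6: T1 LOAD ⇒ load; ctr=4 reg=4
step 7: T2 LOAD ⇒ load; ctr=4 reg=4
step 8: T3 CAS ⇒ retry; ctr=4 reg=3
step 9: T2 CAS ⇒ ok; ctr=5 reg=4
step 10: T1 CAS ⇒ retry; ctr=5 reg=4

T2 = (1, 1)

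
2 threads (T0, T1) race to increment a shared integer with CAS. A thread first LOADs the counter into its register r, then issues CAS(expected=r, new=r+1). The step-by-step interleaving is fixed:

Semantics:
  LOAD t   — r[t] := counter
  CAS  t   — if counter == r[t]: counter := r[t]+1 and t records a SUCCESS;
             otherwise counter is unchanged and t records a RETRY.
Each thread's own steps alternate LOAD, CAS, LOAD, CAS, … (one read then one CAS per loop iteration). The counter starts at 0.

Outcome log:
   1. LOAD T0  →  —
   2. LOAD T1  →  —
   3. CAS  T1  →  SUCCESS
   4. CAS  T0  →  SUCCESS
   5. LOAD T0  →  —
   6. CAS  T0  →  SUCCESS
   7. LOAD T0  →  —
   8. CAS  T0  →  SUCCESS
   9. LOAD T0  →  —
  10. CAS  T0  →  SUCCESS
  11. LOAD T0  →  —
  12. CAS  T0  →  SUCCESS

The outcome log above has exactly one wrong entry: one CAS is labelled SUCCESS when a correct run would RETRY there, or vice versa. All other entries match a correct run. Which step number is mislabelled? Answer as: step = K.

Reference trace:
[1] T0.load  rd  (counter 0, T0.r 0)
[2] T1.load  rd  (counter 0, T1.r 0)
[3] T1.cas  hit  (counter 1, T1.r 0)
[4] T0.cas  miss  (counter 1, T0.r 0)
[5] T0.load  rd  (counter 1, T0.r 1)
[6] T0.cas  hit  (counter 2, T0.r 1)
[7] T0.load  rd  (counter 2, T0.r 2)
[8] T0.cas  hit  (counter 3, T0.r 2)
[9] T0.load  rd  (counter 3, T0.r 3)
[10] T0.cas  hit  (counter 4, T0.r 3)
[11] T0.load  rd  (counter 4, T0.r 4)
[12] T0.cas  hit  (counter 5, T0.r 4)
Log disagrees first at step 4.

step = 4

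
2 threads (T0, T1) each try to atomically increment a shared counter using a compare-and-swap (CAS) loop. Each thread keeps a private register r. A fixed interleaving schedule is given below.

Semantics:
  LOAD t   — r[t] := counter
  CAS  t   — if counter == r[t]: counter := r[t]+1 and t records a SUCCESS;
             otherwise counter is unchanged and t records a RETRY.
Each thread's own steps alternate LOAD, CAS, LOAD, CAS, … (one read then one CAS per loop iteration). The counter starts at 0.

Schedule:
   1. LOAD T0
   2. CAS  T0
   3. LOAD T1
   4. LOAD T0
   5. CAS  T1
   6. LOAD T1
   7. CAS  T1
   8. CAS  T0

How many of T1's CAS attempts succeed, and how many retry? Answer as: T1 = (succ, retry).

T1 = (2, 0)

[1] T0.load  rd  (counter 0, T0.r 0)
[2] T0.cas  hit  (counter 1, T0.r 0)
[3] T1.load  rd  (counter 1, T1.r 1)
[4] T0.load  rd  (counter 1, T0.r 1)
[5] T1.cas  hit  (counter 2, T1.r 1)
[6] T1.load  rd  (counter 2, T1.r 2)
[7] T1.cas  hit  (counter 3, T1.r 2)
[8] T0.cas  miss  (counter 3, T0.r 1)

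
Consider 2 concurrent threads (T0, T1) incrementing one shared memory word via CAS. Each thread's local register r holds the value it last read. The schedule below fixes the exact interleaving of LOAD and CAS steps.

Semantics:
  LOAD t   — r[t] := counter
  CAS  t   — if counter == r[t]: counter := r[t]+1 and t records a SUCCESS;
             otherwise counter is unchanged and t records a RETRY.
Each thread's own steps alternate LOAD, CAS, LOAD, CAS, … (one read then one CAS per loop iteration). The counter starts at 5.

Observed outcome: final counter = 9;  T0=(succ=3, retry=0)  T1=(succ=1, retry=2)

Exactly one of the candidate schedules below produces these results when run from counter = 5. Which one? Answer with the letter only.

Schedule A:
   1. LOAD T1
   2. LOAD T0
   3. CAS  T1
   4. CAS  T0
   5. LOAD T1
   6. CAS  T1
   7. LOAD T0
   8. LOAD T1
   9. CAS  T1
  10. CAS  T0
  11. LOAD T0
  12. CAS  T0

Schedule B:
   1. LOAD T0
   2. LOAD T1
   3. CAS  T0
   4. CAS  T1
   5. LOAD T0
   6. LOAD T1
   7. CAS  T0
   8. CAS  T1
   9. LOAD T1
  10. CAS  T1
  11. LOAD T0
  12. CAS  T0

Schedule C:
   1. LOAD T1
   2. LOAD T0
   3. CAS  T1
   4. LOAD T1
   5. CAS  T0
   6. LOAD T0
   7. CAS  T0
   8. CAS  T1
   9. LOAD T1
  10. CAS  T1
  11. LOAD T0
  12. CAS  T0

Tracing schedule B:
step 1: T0 LOAD ⇒ load; ctr=5 reg=5
step 2: T1 LOAD ⇒ load; ctr=5 reg=5
step 3: T0 CAS ⇒ ok; ctr=6 reg=5
step 4: T1 CAS ⇒ retry; ctr=6 reg=5
step 5: T0 LOAD ⇒ load; ctr=6 reg=6
step 6: T1 LOAD ⇒ load; ctr=6 reg=6
step 7: T0 CAS ⇒ ok; ctr=7 reg=6
step 8: T1 CAS ⇒ retry; ctr=7 reg=6
step 9: T1 LOAD ⇒ load; ctr=7 reg=7
step 10: T1 CAS ⇒ ok; ctr=8 reg=7
step 11: T0 LOAD ⇒ load; ctr=8 reg=8
step 12: T0 CAS ⇒ ok; ctr=9 reg=8

B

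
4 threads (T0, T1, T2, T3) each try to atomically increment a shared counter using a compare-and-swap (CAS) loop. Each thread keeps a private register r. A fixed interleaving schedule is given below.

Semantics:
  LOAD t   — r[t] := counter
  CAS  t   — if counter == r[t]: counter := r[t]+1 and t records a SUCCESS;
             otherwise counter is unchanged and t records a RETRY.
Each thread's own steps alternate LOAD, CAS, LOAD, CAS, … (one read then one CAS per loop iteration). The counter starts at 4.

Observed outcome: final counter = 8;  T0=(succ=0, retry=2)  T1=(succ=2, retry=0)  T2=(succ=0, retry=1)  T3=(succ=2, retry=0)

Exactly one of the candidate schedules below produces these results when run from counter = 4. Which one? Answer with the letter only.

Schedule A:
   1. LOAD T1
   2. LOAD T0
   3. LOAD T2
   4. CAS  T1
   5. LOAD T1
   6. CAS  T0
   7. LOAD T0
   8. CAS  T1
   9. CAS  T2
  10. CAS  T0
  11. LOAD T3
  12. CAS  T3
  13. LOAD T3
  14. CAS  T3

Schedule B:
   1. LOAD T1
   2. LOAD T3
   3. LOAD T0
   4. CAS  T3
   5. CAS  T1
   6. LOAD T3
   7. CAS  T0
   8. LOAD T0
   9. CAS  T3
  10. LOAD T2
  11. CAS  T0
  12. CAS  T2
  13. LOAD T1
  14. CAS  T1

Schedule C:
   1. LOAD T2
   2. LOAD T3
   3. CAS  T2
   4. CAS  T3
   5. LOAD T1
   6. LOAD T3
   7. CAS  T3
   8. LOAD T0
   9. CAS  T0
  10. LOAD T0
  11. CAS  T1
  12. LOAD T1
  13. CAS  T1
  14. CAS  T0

A

Simulating candidate A:
   1) LOAD T1:  M=4  r_T1=4
   2) LOAD T0:  M=4  r_T0=4
   3) LOAD T2:  M=4  r_T2=4
   4) CAS  T1:  M=5  r_T1=4 ✓
   5) LOAD T1:  M=5  r_T1=5
   6) CAS  T0:  M=5  r_T0=4 ✗
   7) LOAD T0:  M=5  r_T0=5
   8) CAS  T1:  M=6  r_T1=5 ✓
   9) CAS  T2:  M=6  r_T2=4 ✗
  10) CAS  T0:  M=6  r_T0=5 ✗
  11) LOAD T3:  M=6  r_T3=6
  12) CAS  T3:  M=7  r_T3=6 ✓
  13) LOAD T3:  M=7  r_T3=7
  14) CAS  T3:  M=8  r_T3=7 ✓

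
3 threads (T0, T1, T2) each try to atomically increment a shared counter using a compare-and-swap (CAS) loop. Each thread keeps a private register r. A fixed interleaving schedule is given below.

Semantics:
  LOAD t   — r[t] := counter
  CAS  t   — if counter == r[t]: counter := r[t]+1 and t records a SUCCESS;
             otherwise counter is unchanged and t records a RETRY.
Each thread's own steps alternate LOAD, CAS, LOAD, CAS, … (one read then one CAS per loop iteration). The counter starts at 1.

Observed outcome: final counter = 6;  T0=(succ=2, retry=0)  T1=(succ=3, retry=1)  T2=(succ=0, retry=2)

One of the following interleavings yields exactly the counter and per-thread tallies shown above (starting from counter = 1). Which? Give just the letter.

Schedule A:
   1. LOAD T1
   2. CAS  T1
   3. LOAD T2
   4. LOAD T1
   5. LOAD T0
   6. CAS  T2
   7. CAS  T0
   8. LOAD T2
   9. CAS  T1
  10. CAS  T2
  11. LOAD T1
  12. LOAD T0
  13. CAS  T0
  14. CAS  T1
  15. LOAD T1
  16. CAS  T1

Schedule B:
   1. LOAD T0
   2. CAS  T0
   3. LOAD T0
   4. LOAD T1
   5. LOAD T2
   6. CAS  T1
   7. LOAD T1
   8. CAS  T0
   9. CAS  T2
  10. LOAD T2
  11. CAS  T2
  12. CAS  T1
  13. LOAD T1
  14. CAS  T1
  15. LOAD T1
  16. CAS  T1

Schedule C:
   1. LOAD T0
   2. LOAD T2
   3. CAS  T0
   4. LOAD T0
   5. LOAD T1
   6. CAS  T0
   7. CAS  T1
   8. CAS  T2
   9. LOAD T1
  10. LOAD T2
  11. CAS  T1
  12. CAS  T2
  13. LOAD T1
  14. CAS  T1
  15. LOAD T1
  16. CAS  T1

C

Tracing schedule C:
T0 LOAD — after: cnt=1, r=1 — load
T2 LOAD — after: cnt=1, r=1 — load
T0 CAS — after: cnt=2, r=1 — ok
T0 LOAD — after: cnt=2, r=2 — load
T1 LOAD — after: cnt=2, r=2 — load
T0 CAS — after: cnt=3, r=2 — ok
T1 CAS — after: cnt=3, r=2 — retry
T2 CAS — after: cnt=3, r=1 — retry
T1 LOAD — after: cnt=3, r=3 — load
T2 LOAD — after: cnt=3, r=3 — load
T1 CAS — after: cnt=4, r=3 — ok
T2 CAS — after: cnt=4, r=3 — retry
T1 LOAD — after: cnt=4, r=4 — load
T1 CAS — after: cnt=5, r=4 — ok
T1 LOAD — after: cnt=5, r=5 — load
T1 CAS — after: cnt=6, r=5 — ok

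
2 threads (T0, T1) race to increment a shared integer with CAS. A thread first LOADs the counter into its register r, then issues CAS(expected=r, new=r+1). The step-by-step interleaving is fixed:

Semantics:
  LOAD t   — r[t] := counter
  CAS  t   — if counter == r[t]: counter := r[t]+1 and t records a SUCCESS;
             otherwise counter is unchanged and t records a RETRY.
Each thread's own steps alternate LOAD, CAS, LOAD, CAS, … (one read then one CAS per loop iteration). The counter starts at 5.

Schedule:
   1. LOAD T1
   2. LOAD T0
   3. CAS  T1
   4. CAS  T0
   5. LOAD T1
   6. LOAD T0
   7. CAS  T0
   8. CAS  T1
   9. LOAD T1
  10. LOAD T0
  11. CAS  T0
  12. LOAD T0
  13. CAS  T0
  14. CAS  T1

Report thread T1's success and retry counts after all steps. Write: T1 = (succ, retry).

step 1: T1 LOAD ⇒ load; ctr=5 reg=5
step 2: T0 LOAD ⇒ load; ctr=5 reg=5
step 3: T1 CAS ⇒ ok; ctr=6 reg=5
step 4: T0 CAS ⇒ retry; ctr=6 reg=5
step 5: T1 LOAD ⇒ load; ctr=6 reg=6
step 6: T0 LOAD ⇒ load; ctr=6 reg=6
step 7: T0 CAS ⇒ ok; ctr=7 reg=6
step 8: T1 CAS ⇒ retry; ctr=7 reg=6
step 9: T1 LOAD ⇒ load; ctr=7 reg=7
step 10: T0 LOAD ⇒ load; ctr=7 reg=7
step 11: T0 CAS ⇒ ok; ctr=8 reg=7
step 12: T0 LOAD ⇒ load; ctr=8 reg=8
step 13: T0 CAS ⇒ ok; ctr=9 reg=8
step 14: T1 CAS ⇒ retry; ctr=9 reg=7

T1 = (1, 2)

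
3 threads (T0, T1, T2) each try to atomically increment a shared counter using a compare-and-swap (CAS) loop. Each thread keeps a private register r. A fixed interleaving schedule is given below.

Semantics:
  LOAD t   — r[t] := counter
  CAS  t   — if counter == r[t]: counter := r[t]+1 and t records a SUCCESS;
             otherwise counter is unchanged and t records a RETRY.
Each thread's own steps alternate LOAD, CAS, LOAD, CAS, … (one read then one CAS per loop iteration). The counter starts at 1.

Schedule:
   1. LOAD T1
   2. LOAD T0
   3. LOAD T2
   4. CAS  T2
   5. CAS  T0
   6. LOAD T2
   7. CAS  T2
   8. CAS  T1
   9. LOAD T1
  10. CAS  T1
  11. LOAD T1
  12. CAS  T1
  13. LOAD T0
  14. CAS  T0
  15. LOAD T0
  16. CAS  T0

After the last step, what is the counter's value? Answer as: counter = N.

counter = 7

#1 T1 reads 1
#2 T0 reads 1
#3 T2 reads 1
#4 T2 CAS(1→2) writes; counter now 2
#5 T0 CAS(1→2) fails; counter now 2
#6 T2 reads 2
#7 T2 CAS(2→3) writes; counter now 3
#8 T1 CAS(1→2) fails; counter now 3
#9 T1 reads 3
#10 T1 CAS(3→4) writes; counter now 4
#11 T1 reads 4
#12 T1 CAS(4→5) writes; counter now 5
#13 T0 reads 5
#14 T0 CAS(5→6) writes; counter now 6
#15 T0 reads 6
#16 T0 CAS(6→7) writes; counter now 7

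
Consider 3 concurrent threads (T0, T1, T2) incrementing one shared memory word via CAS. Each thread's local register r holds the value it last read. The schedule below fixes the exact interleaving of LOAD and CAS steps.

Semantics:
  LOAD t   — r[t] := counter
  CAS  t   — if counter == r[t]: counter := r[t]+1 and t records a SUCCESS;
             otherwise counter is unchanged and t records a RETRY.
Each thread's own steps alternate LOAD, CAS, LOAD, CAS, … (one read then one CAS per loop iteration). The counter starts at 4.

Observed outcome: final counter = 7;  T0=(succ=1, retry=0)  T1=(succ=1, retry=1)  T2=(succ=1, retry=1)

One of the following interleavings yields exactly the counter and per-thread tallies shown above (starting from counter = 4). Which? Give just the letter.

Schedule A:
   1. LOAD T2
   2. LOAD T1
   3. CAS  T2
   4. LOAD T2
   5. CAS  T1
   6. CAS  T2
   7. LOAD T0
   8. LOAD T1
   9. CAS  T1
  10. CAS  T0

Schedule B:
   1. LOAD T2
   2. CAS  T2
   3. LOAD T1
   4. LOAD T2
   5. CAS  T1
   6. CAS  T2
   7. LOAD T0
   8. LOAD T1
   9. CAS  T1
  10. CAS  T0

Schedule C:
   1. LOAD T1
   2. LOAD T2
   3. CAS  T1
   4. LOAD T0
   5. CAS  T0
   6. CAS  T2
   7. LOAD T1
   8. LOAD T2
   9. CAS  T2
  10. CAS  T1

Tracing schedule C:
[1] T1.load  rd  (counter 4, T1.r 4)
[2] T2.load  rd  (counter 4, T2.r 4)
[3] T1.cas  hit  (counter 5, T1.r 4)
[4] T0.load  rd  (counter 5, T0.r 5)
[5] T0.cas  hit  (counter 6, T0.r 5)
[6] T2.cas  miss  (counter 6, T2.r 4)
[7] T1.load  rd  (counter 6, T1.r 6)
[8] T2.load  rd  (counter 6, T2.r 6)
[9] T2.cas  hit  (counter 7, T2.r 6)
[10] T1.cas  miss  (counter 7, T1.r 6)

C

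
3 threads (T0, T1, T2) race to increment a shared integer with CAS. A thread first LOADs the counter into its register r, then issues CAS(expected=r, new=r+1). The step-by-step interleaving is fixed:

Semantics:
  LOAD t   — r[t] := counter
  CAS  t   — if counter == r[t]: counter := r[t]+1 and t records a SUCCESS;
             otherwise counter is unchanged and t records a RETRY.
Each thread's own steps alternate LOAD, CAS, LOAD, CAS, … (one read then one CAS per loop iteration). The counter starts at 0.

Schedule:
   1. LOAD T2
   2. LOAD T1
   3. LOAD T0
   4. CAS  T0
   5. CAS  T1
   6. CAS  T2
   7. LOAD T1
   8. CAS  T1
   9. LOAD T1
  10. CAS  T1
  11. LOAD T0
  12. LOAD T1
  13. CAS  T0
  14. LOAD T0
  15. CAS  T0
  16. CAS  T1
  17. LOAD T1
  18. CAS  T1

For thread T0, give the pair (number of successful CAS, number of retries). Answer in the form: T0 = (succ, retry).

   1) LOAD T2:  M=0  r_T2=0
   2) LOAD T1:  M=0  r_T1=0
   3) LOAD T0:  M=0  r_T0=0
   4) CAS  T0:  M=1  r_T0=0 ✓
   5) CAS  T1:  M=1  r_T1=0 ✗
   6) CAS  T2:  M=1  r_T2=0 ✗
   7) LOAD T1:  M=1  r_T1=1
   8) CAS  T1:  M=2  r_T1=1 ✓
   9) LOAD T1:  M=2  r_T1=2
  10) CAS  T1:  M=3  r_T1=2 ✓
  11) LOAD T0:  M=3  r_T0=3
  12) LOAD T1:  M=3  r_T1=3
  13) CAS  T0:  M=4  r_T0=3 ✓
  14) LOAD T0:  M=4  r_T0=4
  15) CAS  T0:  M=5  r_T0=4 ✓
  16) CAS  T1:  M=5  r_T1=3 ✗
  17) LOAD T1:  M=5  r_T1=5
  18) CAS  T1:  M=6  r_T1=5 ✓

T0 = (3, 0)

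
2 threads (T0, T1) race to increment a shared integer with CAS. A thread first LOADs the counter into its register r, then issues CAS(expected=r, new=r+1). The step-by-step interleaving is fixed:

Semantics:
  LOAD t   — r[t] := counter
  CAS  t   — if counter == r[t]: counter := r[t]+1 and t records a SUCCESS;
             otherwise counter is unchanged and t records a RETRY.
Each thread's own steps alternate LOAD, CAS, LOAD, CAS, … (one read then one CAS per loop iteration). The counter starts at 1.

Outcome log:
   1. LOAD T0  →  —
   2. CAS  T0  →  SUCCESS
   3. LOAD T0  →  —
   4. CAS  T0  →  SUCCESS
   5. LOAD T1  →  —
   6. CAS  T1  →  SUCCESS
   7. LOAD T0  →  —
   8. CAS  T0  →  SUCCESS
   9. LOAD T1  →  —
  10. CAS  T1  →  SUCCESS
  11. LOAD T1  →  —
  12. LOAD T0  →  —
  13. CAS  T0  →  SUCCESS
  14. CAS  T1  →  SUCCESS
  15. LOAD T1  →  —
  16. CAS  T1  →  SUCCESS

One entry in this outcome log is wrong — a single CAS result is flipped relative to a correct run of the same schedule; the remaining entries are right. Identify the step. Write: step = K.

Reference trace:
T0 LOAD — after: cnt=1, r=1 — load
T0 CAS — after: cnt=2, r=1 — ok
T0 LOAD — after: cnt=2, r=2 — load
T0 CAS — after: cnt=3, r=2 — ok
T1 LOAD — after: cnt=3, r=3 — load
T1 CAS — after: cnt=4, r=3 — ok
T0 LOAD — after: cnt=4, r=4 — load
T0 CAS — after: cnt=5, r=4 — ok
T1 LOAD — after: cnt=5, r=5 — load
T1 CAS — after: cnt=6, r=5 — ok
T1 LOAD — after: cnt=6, r=6 — load
T0 LOAD — after: cnt=6, r=6 — load
T0 CAS — after: cnt=7, r=6 — ok
T1 CAS — after: cnt=7, r=6 — retry
T1 LOAD — after: cnt=7, r=7 — load
T1 CAS — after: cnt=8, r=7 — ok
Flip is step 14.

step = 14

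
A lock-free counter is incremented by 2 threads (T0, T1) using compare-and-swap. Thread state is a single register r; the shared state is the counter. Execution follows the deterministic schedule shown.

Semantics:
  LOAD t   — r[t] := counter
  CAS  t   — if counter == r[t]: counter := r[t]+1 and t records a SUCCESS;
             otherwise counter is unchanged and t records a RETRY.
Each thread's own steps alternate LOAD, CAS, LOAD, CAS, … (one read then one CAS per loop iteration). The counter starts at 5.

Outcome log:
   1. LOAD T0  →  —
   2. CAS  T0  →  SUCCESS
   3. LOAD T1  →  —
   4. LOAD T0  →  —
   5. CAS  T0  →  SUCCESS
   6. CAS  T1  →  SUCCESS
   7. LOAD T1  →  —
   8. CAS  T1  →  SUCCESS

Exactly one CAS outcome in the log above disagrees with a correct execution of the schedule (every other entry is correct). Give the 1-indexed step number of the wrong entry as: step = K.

Re-executing:
step 1: T0 LOAD ⇒ load; ctr=5 reg=5
step 2: T0 CAS ⇒ ok; ctr=6 reg=5
step 3: T1 LOAD ⇒ load; ctr=6 reg=6
step 4: T0 LOAD ⇒ load; ctr=6 reg=6
step 5: T0 CAS ⇒ ok; ctr=7 reg=6
step 6: T1 CAS ⇒ retry; ctr=7 reg=6
step 7: T1 LOAD ⇒ load; ctr=7 reg=7
step 8: T1 CAS ⇒ ok; ctr=8 reg=7
Log disagrees first at step 6.

step = 6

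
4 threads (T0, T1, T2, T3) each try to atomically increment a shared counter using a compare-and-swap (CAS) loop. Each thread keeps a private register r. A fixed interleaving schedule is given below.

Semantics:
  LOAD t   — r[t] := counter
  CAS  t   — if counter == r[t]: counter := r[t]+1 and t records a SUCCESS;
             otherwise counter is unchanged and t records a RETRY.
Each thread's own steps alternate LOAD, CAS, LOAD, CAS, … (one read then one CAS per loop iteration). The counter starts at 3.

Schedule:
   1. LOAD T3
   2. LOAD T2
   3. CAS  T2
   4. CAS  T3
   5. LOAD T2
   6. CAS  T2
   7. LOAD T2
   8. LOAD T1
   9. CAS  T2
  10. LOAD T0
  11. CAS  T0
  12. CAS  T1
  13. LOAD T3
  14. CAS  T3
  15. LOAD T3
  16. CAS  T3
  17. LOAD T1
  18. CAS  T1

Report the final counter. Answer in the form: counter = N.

[1] T3.load  rd  (counter 3, T3.r 3)
[2] T2.load  rd  (counter 3, T2.r 3)
[3] T2.cas  hit  (counter 4, T2.r 3)
[4] T3.cas  miss  (counter 4, T3.r 3)
[5] T2.load  rd  (counter 4, T2.r 4)
[6] T2.cas  hit  (counter 5, T2.r 4)
[7] T2.load  rd  (counter 5, T2.r 5)
[8] T1.load  rd  (counter 5, T1.r 5)
[9] T2.cas  hit  (counter 6, T2.r 5)
[10] T0.load  rd  (counter 6, T0.r 6)
[11] T0.cas  hit  (counter 7, T0.r 6)
[12] T1.cas  miss  (counter 7, T1.r 5)
[13] T3.load  rd  (counter 7, T3.r 7)
[14] T3.cas  hit  (counter 8, T3.r 7)
[15] T3.load  rd  (counter 8, T3.r 8)
[16] T3.cas  hit  (counter 9, T3.r 8)
[17] T1.load  rd  (counter 9, T1.r 9)
[18] T1.cas  hit  (counter 10, T1.r 9)

counter = 10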